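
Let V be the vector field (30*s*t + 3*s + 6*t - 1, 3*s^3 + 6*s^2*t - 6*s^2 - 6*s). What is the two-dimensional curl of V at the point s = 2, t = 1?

-36

∂V₂/∂s = 9*s^2 + 12*s*t - 12*s - 6
∂V₁/∂t = 30*s + 6
Scalar curl = 9*s^2 + 12*s*t - 42*s - 12
At (2, 1): -36.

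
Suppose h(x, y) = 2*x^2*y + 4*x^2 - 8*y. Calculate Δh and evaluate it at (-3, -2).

∂²h/∂x² = 4*(y + 2)
∂²h/∂y² = 0
∇²h = 4*y + 8
At (-3, -2): 0.

0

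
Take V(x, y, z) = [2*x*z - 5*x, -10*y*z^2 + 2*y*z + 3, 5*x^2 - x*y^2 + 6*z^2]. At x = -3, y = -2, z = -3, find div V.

-143

∂V₁/∂x = 2*z - 5
∂V₂/∂y = -10*z^2 + 2*z
∂V₃/∂z = 12*z
∇·V = -10*z^2 + 16*z - 5
At (-3, -2, -3): -143.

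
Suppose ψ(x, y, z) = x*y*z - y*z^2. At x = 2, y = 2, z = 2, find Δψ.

∂²ψ/∂x² = 0
∂²ψ/∂y² = 0
∂²ψ/∂z² = -2*y
∇²ψ = -2*y
At (2, 2, 2): -4.

-4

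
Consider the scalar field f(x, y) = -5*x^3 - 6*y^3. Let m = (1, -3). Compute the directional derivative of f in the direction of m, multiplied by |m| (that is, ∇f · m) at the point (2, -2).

∂f/∂x = -15*x^2
∂f/∂y = -18*y^2
∇f at (2, -2) = (-60, -72)
∇f · m = (-60)(1) + (-72)(-3) = 156

156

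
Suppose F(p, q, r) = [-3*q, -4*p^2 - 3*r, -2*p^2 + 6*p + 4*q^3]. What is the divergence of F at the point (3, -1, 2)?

0

∂F₁/∂p = 0
∂F₂/∂q = 0
∂F₃/∂r = 0
∇·F = 0
At (3, -1, 2): 0.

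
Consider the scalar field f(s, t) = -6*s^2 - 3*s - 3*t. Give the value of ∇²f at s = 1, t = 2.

∂²f/∂s² = -12
∂²f/∂t² = 0
∇²f = -12
At (1, 2): -12.

-12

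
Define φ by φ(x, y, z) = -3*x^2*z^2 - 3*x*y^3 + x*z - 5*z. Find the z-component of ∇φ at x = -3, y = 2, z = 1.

-62

(∇φ)_3 = ∂φ/∂z = -6*x^2*z + x - 5
At (-3, 2, 1): -62.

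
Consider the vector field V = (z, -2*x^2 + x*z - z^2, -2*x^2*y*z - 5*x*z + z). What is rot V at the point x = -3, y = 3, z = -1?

(19, 32, 11)

(∇×V)₁ = ∂V₃/∂y − ∂V₂/∂z = -2*x^2*z - x + 2*z
(∇×V)₂ = ∂V₁/∂z − ∂V₃/∂x = 4*x*y*z + 5*z + 1
(∇×V)₃ = ∂V₂/∂x − ∂V₁/∂y = -4*x + z
∇×V = (-2*x^2*z - x + 2*z, 4*x*y*z + 5*z + 1, -4*x + z)
At (-3, 3, -1): (19, 32, 11).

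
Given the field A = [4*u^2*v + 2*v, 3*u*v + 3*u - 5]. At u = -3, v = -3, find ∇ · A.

63

∂A₁/∂u = 8*u*v
∂A₂/∂v = 3*u
∇·A = 8*u*v + 3*u
At (-3, -3): 63.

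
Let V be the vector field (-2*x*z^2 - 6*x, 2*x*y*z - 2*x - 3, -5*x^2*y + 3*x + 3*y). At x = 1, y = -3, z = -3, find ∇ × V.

(∇×V)₁ = ∂V₃/∂y − ∂V₂/∂z = -5*x^2 - 2*x*y + 3
(∇×V)₂ = ∂V₁/∂z − ∂V₃/∂x = 10*x*y - 4*x*z - 3
(∇×V)₃ = ∂V₂/∂x − ∂V₁/∂y = 2*y*z - 2
∇×V = (-5*x^2 - 2*x*y + 3, 10*x*y - 4*x*z - 3, 2*y*z - 2)
At (1, -3, -3): (4, -21, 16).

(4, -21, 16)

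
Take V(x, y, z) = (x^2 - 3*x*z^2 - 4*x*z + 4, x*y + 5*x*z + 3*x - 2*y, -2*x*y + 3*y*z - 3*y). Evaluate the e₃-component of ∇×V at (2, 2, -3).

(∇×V)_3 = ∂V₂/∂x − ∂V₁/∂y
= y + 5*z + 3 − (0)
= y + 5*z + 3
At (2, 2, -3): -10.

-10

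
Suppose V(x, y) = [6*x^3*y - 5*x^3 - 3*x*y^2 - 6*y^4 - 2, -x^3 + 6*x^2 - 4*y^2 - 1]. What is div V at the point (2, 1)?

1

∂V₁/∂x = 18*x^2*y - 15*x^2 - 3*y^2
∂V₂/∂y = -8*y
∇·V = 18*x^2*y - 15*x^2 - 3*y^2 - 8*y
At (2, 1): 1.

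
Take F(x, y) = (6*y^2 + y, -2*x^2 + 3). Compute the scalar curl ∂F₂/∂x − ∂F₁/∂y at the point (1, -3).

∂F₂/∂x = -4*x
∂F₁/∂y = 12*y + 1
Scalar curl = -4*x - 12*y - 1
At (1, -3): 31.

31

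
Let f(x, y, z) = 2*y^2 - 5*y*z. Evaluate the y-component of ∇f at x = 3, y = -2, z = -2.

(∇f)_2 = ∂f/∂y = 4*y - 5*z
At (3, -2, -2): 2.

2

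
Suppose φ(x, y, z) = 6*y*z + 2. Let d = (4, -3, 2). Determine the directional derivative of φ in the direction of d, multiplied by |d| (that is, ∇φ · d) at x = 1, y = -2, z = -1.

∂φ/∂x = 0
∂φ/∂y = 6*z
∂φ/∂z = 6*y
∇φ at (1, -2, -1) = (0, -6, -12)
∇φ · d = (0)(4) + (-6)(-3) + (-12)(2) = -6

-6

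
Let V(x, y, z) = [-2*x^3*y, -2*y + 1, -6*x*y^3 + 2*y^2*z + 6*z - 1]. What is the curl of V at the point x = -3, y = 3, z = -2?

(∇×V)₁ = ∂V₃/∂y − ∂V₂/∂z = -18*x*y^2 + 4*y*z
(∇×V)₂ = ∂V₁/∂z − ∂V₃/∂x = 6*y^3
(∇×V)₃ = ∂V₂/∂x − ∂V₁/∂y = 2*x^3
∇×V = (-18*x*y^2 + 4*y*z, 6*y^3, 2*x^3)
At (-3, 3, -2): (462, 162, -54).

(462, 162, -54)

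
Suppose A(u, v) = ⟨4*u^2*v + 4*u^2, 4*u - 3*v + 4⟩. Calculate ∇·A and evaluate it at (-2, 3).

∂A₁/∂u = 8*u*v + 8*u
∂A₂/∂v = -3
∇·A = 8*u*v + 8*u - 3
At (-2, 3): -67.

-67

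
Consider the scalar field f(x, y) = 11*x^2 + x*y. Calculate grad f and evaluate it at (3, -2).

∂f/∂x = 22*x + y
∂f/∂y = x
∇f = (22*x + y, x)
At (3, -2): (64, 3).

(64, 3)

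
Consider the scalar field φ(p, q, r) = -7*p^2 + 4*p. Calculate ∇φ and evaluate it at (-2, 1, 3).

(32, 0, 0)

∂φ/∂p = -14*p + 4
∂φ/∂q = 0
∂φ/∂r = 0
∇φ = (-14*p + 4, 0, 0)
At (-2, 1, 3): (32, 0, 0).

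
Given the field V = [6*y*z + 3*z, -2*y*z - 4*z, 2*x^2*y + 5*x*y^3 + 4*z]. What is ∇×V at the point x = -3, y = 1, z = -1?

(-21, 16, 6)

(∇×V)₁ = ∂V₃/∂y − ∂V₂/∂z = 2*x^2 + 15*x*y^2 + 2*y + 4
(∇×V)₂ = ∂V₁/∂z − ∂V₃/∂x = -4*x*y - 5*y^3 + 6*y + 3
(∇×V)₃ = ∂V₂/∂x − ∂V₁/∂y = -6*z
∇×V = (2*x^2 + 15*x*y^2 + 2*y + 4, -4*x*y - 5*y^3 + 6*y + 3, -6*z)
At (-3, 1, -1): (-21, 16, 6).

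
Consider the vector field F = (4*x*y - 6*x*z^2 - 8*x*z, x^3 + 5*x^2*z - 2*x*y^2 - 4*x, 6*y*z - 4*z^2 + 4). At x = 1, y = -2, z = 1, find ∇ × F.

(1, -20, -3)

(∇×F)₁ = ∂F₃/∂y − ∂F₂/∂z = -5*x^2 + 6*z
(∇×F)₂ = ∂F₁/∂z − ∂F₃/∂x = -12*x*z - 8*x
(∇×F)₃ = ∂F₂/∂x − ∂F₁/∂y = 3*x^2 + 10*x*z - 4*x - 2*y^2 - 4
∇×F = (-5*x^2 + 6*z, -12*x*z - 8*x, 3*x^2 + 10*x*z - 4*x - 2*y^2 - 4)
At (1, -2, 1): (1, -20, -3).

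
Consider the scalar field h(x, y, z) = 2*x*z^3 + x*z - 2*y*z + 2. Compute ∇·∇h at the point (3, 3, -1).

-36

∂²h/∂x² = 0
∂²h/∂y² = 0
∂²h/∂z² = 12*x*z
∇²h = 12*x*z
At (3, 3, -1): -36.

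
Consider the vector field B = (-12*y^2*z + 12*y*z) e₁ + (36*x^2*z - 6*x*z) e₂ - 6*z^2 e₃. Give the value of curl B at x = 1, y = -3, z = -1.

(-30, -144, 18)

(∇×B)₁ = ∂B₃/∂y − ∂B₂/∂z = -36*x^2 + 6*x
(∇×B)₂ = ∂B₁/∂z − ∂B₃/∂x = -12*y^2 + 12*y
(∇×B)₃ = ∂B₂/∂x − ∂B₁/∂y = 72*x*z + 24*y*z - 18*z
∇×B = (-36*x^2 + 6*x, -12*y^2 + 12*y, 72*x*z + 24*y*z - 18*z)
At (1, -3, -1): (-30, -144, 18).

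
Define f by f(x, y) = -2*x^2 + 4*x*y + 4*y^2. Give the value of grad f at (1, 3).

∂f/∂x = -4*x + 4*y
∂f/∂y = 4*x + 8*y
∇f = (-4*x + 4*y, 4*x + 8*y)
At (1, 3): (8, 28).

(8, 28)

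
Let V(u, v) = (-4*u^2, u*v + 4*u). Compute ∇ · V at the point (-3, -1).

∂V₁/∂u = -8*u
∂V₂/∂v = u
∇·V = -7*u
At (-3, -1): 21.

21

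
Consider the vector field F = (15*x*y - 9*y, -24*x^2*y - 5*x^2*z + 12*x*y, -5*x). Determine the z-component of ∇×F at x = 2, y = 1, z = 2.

(∇×F)_3 = ∂F₂/∂x − ∂F₁/∂y
= -48*x*y - 10*x*z + 12*y − (15*x - 9)
= -48*x*y - 10*x*z - 15*x + 12*y + 9
At (2, 1, 2): -145.

-145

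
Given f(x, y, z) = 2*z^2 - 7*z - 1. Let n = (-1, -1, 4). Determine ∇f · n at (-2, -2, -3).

∂f/∂x = 0
∂f/∂y = 0
∂f/∂z = 4*z - 7
∇f at (-2, -2, -3) = (0, 0, -19)
∇f · n = (0)(-1) + (0)(-1) + (-19)(4) = -76

-76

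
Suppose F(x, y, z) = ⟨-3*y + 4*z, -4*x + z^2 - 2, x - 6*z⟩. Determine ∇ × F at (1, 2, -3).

(∇×F)₁ = ∂F₃/∂y − ∂F₂/∂z = -2*z
(∇×F)₂ = ∂F₁/∂z − ∂F₃/∂x = 3
(∇×F)₃ = ∂F₂/∂x − ∂F₁/∂y = -1
∇×F = (-2*z, 3, -1)
At (1, 2, -3): (6, 3, -1).

(6, 3, -1)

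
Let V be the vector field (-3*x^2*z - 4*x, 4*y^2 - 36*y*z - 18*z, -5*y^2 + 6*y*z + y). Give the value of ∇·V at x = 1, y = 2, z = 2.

-60

∂V₁/∂x = -6*x*z - 4
∂V₂/∂y = 8*y - 36*z
∂V₃/∂z = 6*y
∇·V = -6*x*z + 14*y - 36*z - 4
At (1, 2, 2): -60.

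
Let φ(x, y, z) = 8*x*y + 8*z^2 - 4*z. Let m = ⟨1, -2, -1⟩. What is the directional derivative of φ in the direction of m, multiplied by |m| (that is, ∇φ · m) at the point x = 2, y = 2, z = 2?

∂φ/∂x = 8*y
∂φ/∂y = 8*x
∂φ/∂z = 16*z - 4
∇φ at (2, 2, 2) = (16, 16, 28)
∇φ · m = (16)(1) + (16)(-2) + (28)(-1) = -44

-44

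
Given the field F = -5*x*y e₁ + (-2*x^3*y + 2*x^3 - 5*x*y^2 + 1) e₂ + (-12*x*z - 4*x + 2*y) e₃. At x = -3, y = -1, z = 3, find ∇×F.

(2, 40, 88)

(∇×F)₁ = ∂F₃/∂y − ∂F₂/∂z = 2
(∇×F)₂ = ∂F₁/∂z − ∂F₃/∂x = 12*z + 4
(∇×F)₃ = ∂F₂/∂x − ∂F₁/∂y = -6*x^2*y + 6*x^2 + 5*x - 5*y^2
∇×F = (2, 12*z + 4, -6*x^2*y + 6*x^2 + 5*x - 5*y^2)
At (-3, -1, 3): (2, 40, 88).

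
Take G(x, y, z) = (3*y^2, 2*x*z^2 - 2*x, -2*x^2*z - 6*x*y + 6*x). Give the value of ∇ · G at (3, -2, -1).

-18

∂G₁/∂x = 0
∂G₂/∂y = 0
∂G₃/∂z = -2*x^2
∇·G = -2*x^2
At (3, -2, -1): -18.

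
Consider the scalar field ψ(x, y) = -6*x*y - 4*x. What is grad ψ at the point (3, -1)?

(2, -18)

∂ψ/∂x = -6*y - 4
∂ψ/∂y = -6*x
∇ψ = (-6*y - 4, -6*x)
At (3, -1): (2, -18).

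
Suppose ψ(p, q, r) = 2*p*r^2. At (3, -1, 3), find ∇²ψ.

12

∂²ψ/∂p² = 0
∂²ψ/∂q² = 0
∂²ψ/∂r² = 4*p
∇²ψ = 4*p
At (3, -1, 3): 12.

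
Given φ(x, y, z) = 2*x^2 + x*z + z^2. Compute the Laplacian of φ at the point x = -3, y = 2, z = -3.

∂²φ/∂x² = 4
∂²φ/∂y² = 0
∂²φ/∂z² = 2
∇²φ = 6
At (-3, 2, -3): 6.

6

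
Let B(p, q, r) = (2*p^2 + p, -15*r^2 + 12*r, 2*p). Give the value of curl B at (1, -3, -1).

(∇×B)₁ = ∂B₃/∂q − ∂B₂/∂r = 30*r - 12
(∇×B)₂ = ∂B₁/∂r − ∂B₃/∂p = -2
(∇×B)₃ = ∂B₂/∂p − ∂B₁/∂q = 0
∇×B = (30*r - 12, -2, 0)
At (1, -3, -1): (-42, -2, 0).

(-42, -2, 0)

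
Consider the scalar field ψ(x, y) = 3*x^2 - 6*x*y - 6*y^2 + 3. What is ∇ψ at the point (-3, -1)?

(-12, 30)

∂ψ/∂x = 6*x - 6*y
∂ψ/∂y = -6*x - 12*y
∇ψ = (6*x - 6*y, -6*x - 12*y)
At (-3, -1): (-12, 30).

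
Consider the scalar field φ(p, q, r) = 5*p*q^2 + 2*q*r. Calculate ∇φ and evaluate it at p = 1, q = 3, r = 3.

(45, 36, 6)

∂φ/∂p = 5*q^2
∂φ/∂q = 10*p*q + 2*r
∂φ/∂r = 2*q
∇φ = (5*q^2, 10*p*q + 2*r, 2*q)
At (1, 3, 3): (45, 36, 6).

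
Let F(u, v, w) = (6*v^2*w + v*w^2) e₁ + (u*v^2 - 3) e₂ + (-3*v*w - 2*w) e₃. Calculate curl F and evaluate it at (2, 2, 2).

(∇×F)₁ = ∂F₃/∂v − ∂F₂/∂w = -3*w
(∇×F)₂ = ∂F₁/∂w − ∂F₃/∂u = 6*v^2 + 2*v*w
(∇×F)₃ = ∂F₂/∂u − ∂F₁/∂v = v^2 - 12*v*w - w^2
∇×F = (-3*w, 6*v^2 + 2*v*w, v^2 - 12*v*w - w^2)
At (2, 2, 2): (-6, 32, -48).

(-6, 32, -48)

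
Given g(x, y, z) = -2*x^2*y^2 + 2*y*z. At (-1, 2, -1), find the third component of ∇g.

(∇g)_3 = ∂g/∂z = 2*y
At (-1, 2, -1): 4.

4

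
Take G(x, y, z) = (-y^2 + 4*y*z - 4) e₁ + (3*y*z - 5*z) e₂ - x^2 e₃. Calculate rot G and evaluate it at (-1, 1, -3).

(∇×G)₁ = ∂G₃/∂y − ∂G₂/∂z = -3*y + 5
(∇×G)₂ = ∂G₁/∂z − ∂G₃/∂x = 2*x + 4*y
(∇×G)₃ = ∂G₂/∂x − ∂G₁/∂y = 2*y - 4*z
∇×G = (-3*y + 5, 2*x + 4*y, 2*y - 4*z)
At (-1, 1, -3): (2, 2, 14).

(2, 2, 14)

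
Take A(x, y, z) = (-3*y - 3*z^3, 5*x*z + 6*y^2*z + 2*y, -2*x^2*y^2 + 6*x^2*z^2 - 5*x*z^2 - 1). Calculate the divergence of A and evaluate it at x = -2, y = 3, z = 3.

314

∂A₁/∂x = 0
∂A₂/∂y = 12*y*z + 2
∂A₃/∂z = 12*x^2*z - 10*x*z
∇·A = 12*x^2*z - 10*x*z + 12*y*z + 2
At (-2, 3, 3): 314.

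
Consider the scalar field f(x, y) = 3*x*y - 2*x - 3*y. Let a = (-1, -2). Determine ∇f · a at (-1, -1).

17

∂f/∂x = 3*y - 2
∂f/∂y = 3*x - 3
∇f at (-1, -1) = (-5, -6)
∇f · a = (-5)(-1) + (-6)(-2) = 17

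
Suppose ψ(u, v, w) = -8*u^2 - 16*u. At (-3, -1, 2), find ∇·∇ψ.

-16

∂²ψ/∂u² = -16
∂²ψ/∂v² = 0
∂²ψ/∂w² = 0
∇²ψ = -16
At (-3, -1, 2): -16.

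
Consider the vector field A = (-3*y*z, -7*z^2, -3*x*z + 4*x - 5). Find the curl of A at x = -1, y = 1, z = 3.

(42, 2, 9)

(∇×A)₁ = ∂A₃/∂y − ∂A₂/∂z = 14*z
(∇×A)₂ = ∂A₁/∂z − ∂A₃/∂x = -3*y + 3*z - 4
(∇×A)₃ = ∂A₂/∂x − ∂A₁/∂y = 3*z
∇×A = (14*z, -3*y + 3*z - 4, 3*z)
At (-1, 1, 3): (42, 2, 9).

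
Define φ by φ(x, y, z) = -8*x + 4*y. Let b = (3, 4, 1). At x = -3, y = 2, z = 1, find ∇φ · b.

-8

∂φ/∂x = -8
∂φ/∂y = 4
∂φ/∂z = 0
∇φ at (-3, 2, 1) = (-8, 4, 0)
∇φ · b = (-8)(3) + (4)(4) + (0)(1) = -8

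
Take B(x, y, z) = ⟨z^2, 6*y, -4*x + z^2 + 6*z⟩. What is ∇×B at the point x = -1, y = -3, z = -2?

(0, 0, 0)

(∇×B)₁ = ∂B₃/∂y − ∂B₂/∂z = 0
(∇×B)₂ = ∂B₁/∂z − ∂B₃/∂x = 2*z + 4
(∇×B)₃ = ∂B₂/∂x − ∂B₁/∂y = 0
∇×B = (0, 2*z + 4, 0)
At (-1, -3, -2): (0, 0, 0).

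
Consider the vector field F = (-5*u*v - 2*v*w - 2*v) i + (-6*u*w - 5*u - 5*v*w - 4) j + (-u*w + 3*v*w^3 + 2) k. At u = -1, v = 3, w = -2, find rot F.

(∇×F)₁ = ∂F₃/∂v − ∂F₂/∂w = 6*u + 5*v + 3*w^3
(∇×F)₂ = ∂F₁/∂w − ∂F₃/∂u = -2*v + w
(∇×F)₃ = ∂F₂/∂u − ∂F₁/∂v = 5*u - 4*w - 3
∇×F = (6*u + 5*v + 3*w^3, -2*v + w, 5*u - 4*w - 3)
At (-1, 3, -2): (-15, -8, 0).

(-15, -8, 0)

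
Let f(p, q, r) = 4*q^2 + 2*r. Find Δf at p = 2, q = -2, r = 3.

∂²f/∂p² = 0
∂²f/∂q² = 8
∂²f/∂r² = 0
∇²f = 8
At (2, -2, 3): 8.

8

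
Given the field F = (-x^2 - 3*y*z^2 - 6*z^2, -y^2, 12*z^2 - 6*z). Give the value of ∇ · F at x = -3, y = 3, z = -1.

-30

∂F₁/∂x = -2*x
∂F₂/∂y = -2*y
∂F₃/∂z = 24*z - 6
∇·F = -2*x - 2*y + 24*z - 6
At (-3, 3, -1): -30.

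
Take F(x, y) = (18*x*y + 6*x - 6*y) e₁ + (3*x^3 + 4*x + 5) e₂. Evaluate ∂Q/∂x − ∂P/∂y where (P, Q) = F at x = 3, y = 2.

37

∂F₂/∂x = 9*x^2 + 4
∂F₁/∂y = 18*x - 6
Scalar curl = 9*x^2 - 18*x + 10
At (3, 2): 37.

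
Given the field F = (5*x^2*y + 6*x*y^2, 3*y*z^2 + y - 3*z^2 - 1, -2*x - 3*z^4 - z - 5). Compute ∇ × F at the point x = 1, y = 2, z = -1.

(6, 2, -29)

(∇×F)₁ = ∂F₃/∂y − ∂F₂/∂z = -6*y*z + 6*z
(∇×F)₂ = ∂F₁/∂z − ∂F₃/∂x = 2
(∇×F)₃ = ∂F₂/∂x − ∂F₁/∂y = -5*x^2 - 12*x*y
∇×F = (-6*y*z + 6*z, 2, -5*x^2 - 12*x*y)
At (1, 2, -1): (6, 2, -29).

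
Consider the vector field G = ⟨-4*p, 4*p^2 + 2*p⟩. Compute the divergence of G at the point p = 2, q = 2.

∂G₁/∂p = -4
∂G₂/∂q = 0
∇·G = -4
At (2, 2): -4.

-4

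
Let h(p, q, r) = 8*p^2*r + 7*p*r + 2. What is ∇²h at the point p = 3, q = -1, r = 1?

∂²h/∂p² = 16*r
∂²h/∂q² = 0
∂²h/∂r² = 0
∇²h = 16*r
At (3, -1, 1): 16.

16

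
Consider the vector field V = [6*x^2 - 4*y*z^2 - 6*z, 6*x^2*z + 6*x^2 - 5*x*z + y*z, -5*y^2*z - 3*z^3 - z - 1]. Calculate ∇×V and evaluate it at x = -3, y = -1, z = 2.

(-48, 10, -102)

(∇×V)₁ = ∂V₃/∂y − ∂V₂/∂z = -6*x^2 + 5*x - 10*y*z - y
(∇×V)₂ = ∂V₁/∂z − ∂V₃/∂x = -8*y*z - 6
(∇×V)₃ = ∂V₂/∂x − ∂V₁/∂y = 12*x*z + 12*x + 4*z^2 - 5*z
∇×V = (-6*x^2 + 5*x - 10*y*z - y, -8*y*z - 6, 12*x*z + 12*x + 4*z^2 - 5*z)
At (-3, -1, 2): (-48, 10, -102).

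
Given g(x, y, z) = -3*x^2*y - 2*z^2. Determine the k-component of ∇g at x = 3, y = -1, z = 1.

-4

(∇g)_3 = ∂g/∂z = -4*z
At (3, -1, 1): -4.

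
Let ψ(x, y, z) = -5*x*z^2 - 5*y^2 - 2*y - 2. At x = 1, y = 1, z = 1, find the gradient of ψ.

∂ψ/∂x = -5*z^2
∂ψ/∂y = -10*y - 2
∂ψ/∂z = -10*x*z
∇ψ = (-5*z^2, -10*y - 2, -10*x*z)
At (1, 1, 1): (-5, -12, -10).

(-5, -12, -10)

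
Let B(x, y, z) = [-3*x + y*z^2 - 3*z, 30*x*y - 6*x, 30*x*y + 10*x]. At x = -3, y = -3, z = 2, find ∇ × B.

(-90, 65, -100)

(∇×B)₁ = ∂B₃/∂y − ∂B₂/∂z = 30*x
(∇×B)₂ = ∂B₁/∂z − ∂B₃/∂x = 2*y*z - 30*y - 13
(∇×B)₃ = ∂B₂/∂x − ∂B₁/∂y = 30*y - z^2 - 6
∇×B = (30*x, 2*y*z - 30*y - 13, 30*y - z^2 - 6)
At (-3, -3, 2): (-90, 65, -100).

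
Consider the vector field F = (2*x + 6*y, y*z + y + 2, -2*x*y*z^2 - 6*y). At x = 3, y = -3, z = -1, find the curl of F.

(∇×F)₁ = ∂F₃/∂y − ∂F₂/∂z = -2*x*z^2 - y - 6
(∇×F)₂ = ∂F₁/∂z − ∂F₃/∂x = 2*y*z^2
(∇×F)₃ = ∂F₂/∂x − ∂F₁/∂y = -6
∇×F = (-2*x*z^2 - y - 6, 2*y*z^2, -6)
At (3, -3, -1): (-9, -6, -6).

(-9, -6, -6)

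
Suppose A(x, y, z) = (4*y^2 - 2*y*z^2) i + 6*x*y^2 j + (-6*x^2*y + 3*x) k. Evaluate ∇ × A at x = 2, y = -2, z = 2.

(-24, -35, 48)

(∇×A)₁ = ∂A₃/∂y − ∂A₂/∂z = -6*x^2
(∇×A)₂ = ∂A₁/∂z − ∂A₃/∂x = 12*x*y - 4*y*z - 3
(∇×A)₃ = ∂A₂/∂x − ∂A₁/∂y = 6*y^2 - 8*y + 2*z^2
∇×A = (-6*x^2, 12*x*y - 4*y*z - 3, 6*y^2 - 8*y + 2*z^2)
At (2, -2, 2): (-24, -35, 48).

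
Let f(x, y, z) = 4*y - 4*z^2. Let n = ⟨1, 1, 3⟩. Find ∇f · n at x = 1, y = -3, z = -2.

52

∂f/∂x = 0
∂f/∂y = 4
∂f/∂z = -8*z
∇f at (1, -3, -2) = (0, 4, 16)
∇f · n = (0)(1) + (4)(1) + (16)(3) = 52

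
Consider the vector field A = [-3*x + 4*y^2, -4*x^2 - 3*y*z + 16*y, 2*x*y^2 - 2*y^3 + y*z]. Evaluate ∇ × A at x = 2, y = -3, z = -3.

(∇×A)₁ = ∂A₃/∂y − ∂A₂/∂z = 4*x*y - 6*y^2 + 3*y + z
(∇×A)₂ = ∂A₁/∂z − ∂A₃/∂x = -2*y^2
(∇×A)₃ = ∂A₂/∂x − ∂A₁/∂y = -8*x - 8*y
∇×A = (4*x*y - 6*y^2 + 3*y + z, -2*y^2, -8*x - 8*y)
At (2, -3, -3): (-90, -18, 8).

(-90, -18, 8)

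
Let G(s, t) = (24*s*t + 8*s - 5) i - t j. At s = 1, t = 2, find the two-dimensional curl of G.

-24

∂G₂/∂s = 0
∂G₁/∂t = 24*s
Scalar curl = -24*s
At (1, 2): -24.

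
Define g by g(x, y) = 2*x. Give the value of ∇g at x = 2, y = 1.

(2, 0)

∂g/∂x = 2
∂g/∂y = 0
∇g = (2, 0)
At (2, 1): (2, 0).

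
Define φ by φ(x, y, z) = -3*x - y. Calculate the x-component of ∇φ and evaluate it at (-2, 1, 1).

(∇φ)_1 = ∂φ/∂x = -3
At (-2, 1, 1): -3.

-3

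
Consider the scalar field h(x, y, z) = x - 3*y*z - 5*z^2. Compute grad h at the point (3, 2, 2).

∂h/∂x = 1
∂h/∂y = -3*z
∂h/∂z = -3*y - 10*z
∇h = (1, -3*z, -3*y - 10*z)
At (3, 2, 2): (1, -6, -26).

(1, -6, -26)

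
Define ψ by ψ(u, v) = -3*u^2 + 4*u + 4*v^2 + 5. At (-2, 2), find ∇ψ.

(16, 16)

∂ψ/∂u = -6*u + 4
∂ψ/∂v = 8*v
∇ψ = (-6*u + 4, 8*v)
At (-2, 2): (16, 16).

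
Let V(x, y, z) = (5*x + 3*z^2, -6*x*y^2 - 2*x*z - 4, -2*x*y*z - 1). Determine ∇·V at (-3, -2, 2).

-79

∂V₁/∂x = 5
∂V₂/∂y = -12*x*y
∂V₃/∂z = -2*x*y
∇·V = -14*x*y + 5
At (-3, -2, 2): -79.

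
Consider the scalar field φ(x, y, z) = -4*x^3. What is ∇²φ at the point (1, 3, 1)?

∂²φ/∂x² = -24*x
∂²φ/∂y² = 0
∂²φ/∂z² = 0
∇²φ = -24*x
At (1, 3, 1): -24.

-24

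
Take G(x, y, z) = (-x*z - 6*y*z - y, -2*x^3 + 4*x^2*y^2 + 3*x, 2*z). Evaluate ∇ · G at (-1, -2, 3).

∂G₁/∂x = -z
∂G₂/∂y = 8*x^2*y
∂G₃/∂z = 2
∇·G = 8*x^2*y - z + 2
At (-1, -2, 3): -17.

-17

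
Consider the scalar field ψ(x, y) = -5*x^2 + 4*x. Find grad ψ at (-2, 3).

∂ψ/∂x = -10*x + 4
∂ψ/∂y = 0
∇ψ = (-10*x + 4, 0)
At (-2, 3): (24, 0).

(24, 0)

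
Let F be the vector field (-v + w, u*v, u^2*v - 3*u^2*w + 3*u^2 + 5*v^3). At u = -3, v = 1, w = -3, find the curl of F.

(24, 79, 2)

(∇×F)₁ = ∂F₃/∂v − ∂F₂/∂w = u^2 + 15*v^2
(∇×F)₂ = ∂F₁/∂w − ∂F₃/∂u = -2*u*v + 6*u*w - 6*u + 1
(∇×F)₃ = ∂F₂/∂u − ∂F₁/∂v = v + 1
∇×F = (u^2 + 15*v^2, -2*u*v + 6*u*w - 6*u + 1, v + 1)
At (-3, 1, -3): (24, 79, 2).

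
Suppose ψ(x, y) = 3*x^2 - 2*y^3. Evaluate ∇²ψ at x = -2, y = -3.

∂²ψ/∂x² = 6
∂²ψ/∂y² = -12*y
∇²ψ = -12*y + 6
At (-2, -3): 42.

42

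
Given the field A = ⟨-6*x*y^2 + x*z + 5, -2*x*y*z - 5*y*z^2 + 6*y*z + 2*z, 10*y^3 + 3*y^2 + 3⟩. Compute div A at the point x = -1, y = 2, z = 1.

-20

∂A₁/∂x = -6*y^2 + z
∂A₂/∂y = -2*x*z - 5*z^2 + 6*z
∂A₃/∂z = 0
∇·A = -2*x*z - 6*y^2 - 5*z^2 + 7*z
At (-1, 2, 1): -20.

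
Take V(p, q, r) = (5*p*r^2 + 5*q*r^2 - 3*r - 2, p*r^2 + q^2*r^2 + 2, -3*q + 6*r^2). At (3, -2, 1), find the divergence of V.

13

∂V₁/∂p = 5*r^2
∂V₂/∂q = 2*q*r^2
∂V₃/∂r = 12*r
∇·V = 2*q*r^2 + 5*r^2 + 12*r
At (3, -2, 1): 13.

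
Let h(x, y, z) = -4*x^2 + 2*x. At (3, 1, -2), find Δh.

∂²h/∂x² = -8
∂²h/∂y² = 0
∂²h/∂z² = 0
∇²h = -8
At (3, 1, -2): -8.

-8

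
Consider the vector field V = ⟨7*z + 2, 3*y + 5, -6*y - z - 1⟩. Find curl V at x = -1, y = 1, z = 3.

(∇×V)₁ = ∂V₃/∂y − ∂V₂/∂z = -6
(∇×V)₂ = ∂V₁/∂z − ∂V₃/∂x = 7
(∇×V)₃ = ∂V₂/∂x − ∂V₁/∂y = 0
∇×V = (-6, 7, 0)
At (-1, 1, 3): (-6, 7, 0).

(-6, 7, 0)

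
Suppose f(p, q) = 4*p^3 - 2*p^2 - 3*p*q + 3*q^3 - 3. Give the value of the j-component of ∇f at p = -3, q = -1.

18

(∇f)_2 = ∂f/∂q = -3*p + 9*q^2
At (-3, -1): 18.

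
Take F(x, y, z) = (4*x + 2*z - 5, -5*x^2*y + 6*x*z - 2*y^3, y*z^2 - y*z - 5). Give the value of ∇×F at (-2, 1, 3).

(∇×F)₁ = ∂F₃/∂y − ∂F₂/∂z = -6*x + z^2 - z
(∇×F)₂ = ∂F₁/∂z − ∂F₃/∂x = 2
(∇×F)₃ = ∂F₂/∂x − ∂F₁/∂y = -10*x*y + 6*z
∇×F = (-6*x + z^2 - z, 2, -10*x*y + 6*z)
At (-2, 1, 3): (18, 2, 38).

(18, 2, 38)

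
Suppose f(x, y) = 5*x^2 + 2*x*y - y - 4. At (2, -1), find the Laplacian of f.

∂²f/∂x² = 10
∂²f/∂y² = 0
∇²f = 10
At (2, -1): 10.

10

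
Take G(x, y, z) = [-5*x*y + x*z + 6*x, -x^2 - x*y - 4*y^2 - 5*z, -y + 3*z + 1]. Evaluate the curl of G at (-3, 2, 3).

(∇×G)₁ = ∂G₃/∂y − ∂G₂/∂z = 4
(∇×G)₂ = ∂G₁/∂z − ∂G₃/∂x = x
(∇×G)₃ = ∂G₂/∂x − ∂G₁/∂y = 3*x - y
∇×G = (4, x, 3*x - y)
At (-3, 2, 3): (4, -3, -11).

(4, -3, -11)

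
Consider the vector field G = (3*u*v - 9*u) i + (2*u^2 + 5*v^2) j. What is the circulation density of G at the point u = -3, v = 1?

-3

∂G₂/∂u = 4*u
∂G₁/∂v = 3*u
Scalar curl = u
At (-3, 1): -3.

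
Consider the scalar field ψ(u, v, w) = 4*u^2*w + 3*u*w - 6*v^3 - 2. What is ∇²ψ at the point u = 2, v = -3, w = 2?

124

∂²ψ/∂u² = 8*w
∂²ψ/∂v² = -36*v
∂²ψ/∂w² = 0
∇²ψ = -36*v + 8*w
At (2, -3, 2): 124.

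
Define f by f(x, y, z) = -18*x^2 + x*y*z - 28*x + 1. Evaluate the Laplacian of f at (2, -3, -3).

∂²f/∂x² = -36
∂²f/∂y² = 0
∂²f/∂z² = 0
∇²f = -36
At (2, -3, -3): -36.

-36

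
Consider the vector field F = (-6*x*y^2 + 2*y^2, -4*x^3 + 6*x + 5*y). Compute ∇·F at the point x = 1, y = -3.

-49

∂F₁/∂x = -6*y^2
∂F₂/∂y = 5
∇·F = -6*y^2 + 5
At (1, -3): -49.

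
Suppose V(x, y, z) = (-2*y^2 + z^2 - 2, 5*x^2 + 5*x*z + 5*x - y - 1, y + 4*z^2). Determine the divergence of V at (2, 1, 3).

23

∂V₁/∂x = 0
∂V₂/∂y = -1
∂V₃/∂z = 8*z
∇·V = 8*z - 1
At (2, 1, 3): 23.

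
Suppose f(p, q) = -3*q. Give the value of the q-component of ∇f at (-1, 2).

(∇f)_2 = ∂f/∂q = -3
At (-1, 2): -3.

-3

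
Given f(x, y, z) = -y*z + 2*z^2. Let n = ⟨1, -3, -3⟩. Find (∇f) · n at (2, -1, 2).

-21

∂f/∂x = 0
∂f/∂y = -z
∂f/∂z = -y + 4*z
∇f at (2, -1, 2) = (0, -2, 9)
∇f · n = (0)(1) + (-2)(-3) + (9)(-3) = -21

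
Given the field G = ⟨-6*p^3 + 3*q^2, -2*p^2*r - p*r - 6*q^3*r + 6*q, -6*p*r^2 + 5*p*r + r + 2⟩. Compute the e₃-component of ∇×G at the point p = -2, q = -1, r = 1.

(∇×G)_3 = ∂G₂/∂p − ∂G₁/∂q
= -4*p*r - r − (6*q)
= -4*p*r - 6*q - r
At (-2, -1, 1): 13.

13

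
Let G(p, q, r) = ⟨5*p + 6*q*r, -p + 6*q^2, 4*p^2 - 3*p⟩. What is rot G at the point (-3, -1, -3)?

(∇×G)₁ = ∂G₃/∂q − ∂G₂/∂r = 0
(∇×G)₂ = ∂G₁/∂r − ∂G₃/∂p = -8*p + 6*q + 3
(∇×G)₃ = ∂G₂/∂p − ∂G₁/∂q = -6*r - 1
∇×G = (0, -8*p + 6*q + 3, -6*r - 1)
At (-3, -1, -3): (0, 21, 17).

(0, 21, 17)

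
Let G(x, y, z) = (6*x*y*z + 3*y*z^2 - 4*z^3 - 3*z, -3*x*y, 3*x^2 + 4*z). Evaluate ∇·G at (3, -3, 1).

-23

∂G₁/∂x = 6*y*z
∂G₂/∂y = -3*x
∂G₃/∂z = 4
∇·G = -3*x + 6*y*z + 4
At (3, -3, 1): -23.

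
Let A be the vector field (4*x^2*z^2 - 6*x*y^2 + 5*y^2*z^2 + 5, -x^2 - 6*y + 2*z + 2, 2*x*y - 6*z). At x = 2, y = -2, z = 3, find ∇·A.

∂A₁/∂x = 8*x*z^2 - 6*y^2
∂A₂/∂y = -6
∂A₃/∂z = -6
∇·A = 8*x*z^2 - 6*y^2 - 12
At (2, -2, 3): 108.

108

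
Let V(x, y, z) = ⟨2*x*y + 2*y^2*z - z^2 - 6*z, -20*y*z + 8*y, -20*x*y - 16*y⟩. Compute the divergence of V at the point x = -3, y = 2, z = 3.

-48

∂V₁/∂x = 2*y
∂V₂/∂y = -20*z + 8
∂V₃/∂z = 0
∇·V = 2*y - 20*z + 8
At (-3, 2, 3): -48.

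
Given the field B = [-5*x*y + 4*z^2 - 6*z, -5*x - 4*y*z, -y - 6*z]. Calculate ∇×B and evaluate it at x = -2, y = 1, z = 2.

(∇×B)₁ = ∂B₃/∂y − ∂B₂/∂z = 4*y - 1
(∇×B)₂ = ∂B₁/∂z − ∂B₃/∂x = 8*z - 6
(∇×B)₃ = ∂B₂/∂x − ∂B₁/∂y = 5*x - 5
∇×B = (4*y - 1, 8*z - 6, 5*x - 5)
At (-2, 1, 2): (3, 10, -15).

(3, 10, -15)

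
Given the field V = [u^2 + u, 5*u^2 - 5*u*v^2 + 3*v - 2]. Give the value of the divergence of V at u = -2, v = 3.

60

∂V₁/∂u = 2*u + 1
∂V₂/∂v = -10*u*v + 3
∇·V = -10*u*v + 2*u + 4
At (-2, 3): 60.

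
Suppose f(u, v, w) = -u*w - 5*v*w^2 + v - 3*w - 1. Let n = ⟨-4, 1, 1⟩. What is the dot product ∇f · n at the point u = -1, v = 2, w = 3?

-94

∂f/∂u = -w
∂f/∂v = -5*w^2 + 1
∂f/∂w = -u - 10*v*w - 3
∇f at (-1, 2, 3) = (-3, -44, -62)
∇f · n = (-3)(-4) + (-44)(1) + (-62)(1) = -94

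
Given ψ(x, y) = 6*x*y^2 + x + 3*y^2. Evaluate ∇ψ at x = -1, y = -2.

(25, 12)

∂ψ/∂x = 6*y^2 + 1
∂ψ/∂y = 12*x*y + 6*y
∇ψ = (6*y^2 + 1, 12*x*y + 6*y)
At (-1, -2): (25, 12).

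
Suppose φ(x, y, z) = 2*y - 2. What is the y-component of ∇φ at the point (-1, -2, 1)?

(∇φ)_2 = ∂φ/∂y = 2
At (-1, -2, 1): 2.

2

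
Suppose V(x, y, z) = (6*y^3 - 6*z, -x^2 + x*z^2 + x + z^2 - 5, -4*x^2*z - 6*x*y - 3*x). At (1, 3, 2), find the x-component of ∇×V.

(∇×V)_1 = ∂V₃/∂y − ∂V₂/∂z
= -6*x − (2*x*z + 2*z)
= -2*x*z - 6*x - 2*z
At (1, 3, 2): -14.

-14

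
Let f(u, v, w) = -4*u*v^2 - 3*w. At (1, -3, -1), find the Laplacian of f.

∂²f/∂u² = 0
∂²f/∂v² = -8*u
∂²f/∂w² = 0
∇²f = -8*u
At (1, -3, -1): -8.

-8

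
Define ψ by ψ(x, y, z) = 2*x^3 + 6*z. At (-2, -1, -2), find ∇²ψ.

∂²ψ/∂x² = 12*x
∂²ψ/∂y² = 0
∂²ψ/∂z² = 0
∇²ψ = 12*x
At (-2, -1, -2): -24.

-24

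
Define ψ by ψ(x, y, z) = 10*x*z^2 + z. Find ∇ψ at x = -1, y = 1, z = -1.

(10, 0, 21)

∂ψ/∂x = 10*z^2
∂ψ/∂y = 0
∂ψ/∂z = 20*x*z + 1
∇ψ = (10*z^2, 0, 20*x*z + 1)
At (-1, 1, -1): (10, 0, 21).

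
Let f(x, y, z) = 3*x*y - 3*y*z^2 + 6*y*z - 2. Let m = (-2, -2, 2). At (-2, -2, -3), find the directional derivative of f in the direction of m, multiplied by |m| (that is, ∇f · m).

∂f/∂x = 3*y
∂f/∂y = 3*x - 3*z^2 + 6*z
∂f/∂z = -6*y*z + 6*y
∇f at (-2, -2, -3) = (-6, -51, -48)
∇f · m = (-6)(-2) + (-51)(-2) + (-48)(2) = 18

18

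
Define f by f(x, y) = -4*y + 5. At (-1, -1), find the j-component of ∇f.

(∇f)_2 = ∂f/∂y = -4
At (-1, -1): -4.

-4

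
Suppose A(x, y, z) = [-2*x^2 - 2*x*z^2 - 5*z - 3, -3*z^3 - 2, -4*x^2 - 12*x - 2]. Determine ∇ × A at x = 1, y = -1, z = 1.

(9, 11, 0)

(∇×A)₁ = ∂A₃/∂y − ∂A₂/∂z = 9*z^2
(∇×A)₂ = ∂A₁/∂z − ∂A₃/∂x = -4*x*z + 8*x + 7
(∇×A)₃ = ∂A₂/∂x − ∂A₁/∂y = 0
∇×A = (9*z^2, -4*x*z + 8*x + 7, 0)
At (1, -1, 1): (9, 11, 0).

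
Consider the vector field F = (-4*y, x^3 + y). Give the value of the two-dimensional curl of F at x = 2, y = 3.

∂F₂/∂x = 3*x^2
∂F₁/∂y = -4
Scalar curl = 3*x^2 + 4
At (2, 3): 16.

16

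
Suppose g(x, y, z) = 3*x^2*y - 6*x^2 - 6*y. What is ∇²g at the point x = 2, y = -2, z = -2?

∂²g/∂x² = 6*(y - 2)
∂²g/∂y² = 0
∂²g/∂z² = 0
∇²g = 6*y - 12
At (2, -2, -2): -24.

-24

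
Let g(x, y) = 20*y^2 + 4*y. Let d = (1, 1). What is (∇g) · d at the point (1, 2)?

84

∂g/∂x = 0
∂g/∂y = 40*y + 4
∇g at (1, 2) = (0, 84)
∇g · d = (0)(1) + (84)(1) = 84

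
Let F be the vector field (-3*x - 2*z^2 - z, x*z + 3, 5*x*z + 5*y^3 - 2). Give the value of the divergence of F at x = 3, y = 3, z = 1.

12

∂F₁/∂x = -3
∂F₂/∂y = 0
∂F₃/∂z = 5*x
∇·F = 5*x - 3
At (3, 3, 1): 12.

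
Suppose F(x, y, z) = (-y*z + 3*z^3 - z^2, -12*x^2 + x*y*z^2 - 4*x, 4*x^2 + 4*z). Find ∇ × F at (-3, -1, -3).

(∇×F)₁ = ∂F₃/∂y − ∂F₂/∂z = -2*x*y*z
(∇×F)₂ = ∂F₁/∂z − ∂F₃/∂x = -8*x - y + 9*z^2 - 2*z
(∇×F)₃ = ∂F₂/∂x − ∂F₁/∂y = -24*x + y*z^2 + z - 4
∇×F = (-2*x*y*z, -8*x - y + 9*z^2 - 2*z, -24*x + y*z^2 + z - 4)
At (-3, -1, -3): (18, 112, 56).

(18, 112, 56)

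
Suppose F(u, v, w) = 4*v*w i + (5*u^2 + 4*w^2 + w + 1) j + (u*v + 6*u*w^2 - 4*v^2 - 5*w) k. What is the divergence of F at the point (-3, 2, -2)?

∂F₁/∂u = 0
∂F₂/∂v = 0
∂F₃/∂w = 12*u*w - 5
∇·F = 12*u*w - 5
At (-3, 2, -2): 67.

67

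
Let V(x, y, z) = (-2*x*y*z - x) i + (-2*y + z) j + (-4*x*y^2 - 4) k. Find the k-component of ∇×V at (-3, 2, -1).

(∇×V)_3 = ∂V₂/∂x − ∂V₁/∂y
= 0 − (-2*x*z)
= 2*x*z
At (-3, 2, -1): 6.

6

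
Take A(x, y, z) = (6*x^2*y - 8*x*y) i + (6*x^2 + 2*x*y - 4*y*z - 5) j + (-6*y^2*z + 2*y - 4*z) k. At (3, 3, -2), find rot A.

(∇×A)₁ = ∂A₃/∂y − ∂A₂/∂z = -12*y*z + 4*y + 2
(∇×A)₂ = ∂A₁/∂z − ∂A₃/∂x = 0
(∇×A)₃ = ∂A₂/∂x − ∂A₁/∂y = -6*x^2 + 20*x + 2*y
∇×A = (-12*y*z + 4*y + 2, 0, -6*x^2 + 20*x + 2*y)
At (3, 3, -2): (86, 0, 12).

(86, 0, 12)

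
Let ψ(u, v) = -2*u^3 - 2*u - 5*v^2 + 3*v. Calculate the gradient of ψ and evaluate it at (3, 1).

(-56, -7)

∂ψ/∂u = -6*u^2 - 2
∂ψ/∂v = -10*v + 3
∇ψ = (-6*u^2 - 2, -10*v + 3)
At (3, 1): (-56, -7).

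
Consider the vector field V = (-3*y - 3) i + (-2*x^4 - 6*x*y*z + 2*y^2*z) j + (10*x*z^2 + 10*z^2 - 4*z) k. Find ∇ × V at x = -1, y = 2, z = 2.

(-20, -40, -13)

(∇×V)₁ = ∂V₃/∂y − ∂V₂/∂z = 6*x*y - 2*y^2
(∇×V)₂ = ∂V₁/∂z − ∂V₃/∂x = -10*z^2
(∇×V)₃ = ∂V₂/∂x − ∂V₁/∂y = -8*x^3 - 6*y*z + 3
∇×V = (6*x*y - 2*y^2, -10*z^2, -8*x^3 - 6*y*z + 3)
At (-1, 2, 2): (-20, -40, -13).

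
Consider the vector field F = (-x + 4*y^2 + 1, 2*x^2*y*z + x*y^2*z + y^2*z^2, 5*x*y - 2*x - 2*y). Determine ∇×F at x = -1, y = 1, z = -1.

(∇×F)₁ = ∂F₃/∂y − ∂F₂/∂z = -2*x^2*y - x*y^2 + 5*x - 2*y^2*z - 2
(∇×F)₂ = ∂F₁/∂z − ∂F₃/∂x = -5*y + 2
(∇×F)₃ = ∂F₂/∂x − ∂F₁/∂y = 4*x*y*z + y^2*z - 8*y
∇×F = (-2*x^2*y - x*y^2 + 5*x - 2*y^2*z - 2, -5*y + 2, 4*x*y*z + y^2*z - 8*y)
At (-1, 1, -1): (-6, -3, -5).

(-6, -3, -5)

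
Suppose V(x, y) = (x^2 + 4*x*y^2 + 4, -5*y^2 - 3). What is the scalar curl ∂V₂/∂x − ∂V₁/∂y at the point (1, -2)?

∂V₂/∂x = 0
∂V₁/∂y = 8*x*y
Scalar curl = -8*x*y
At (1, -2): 16.

16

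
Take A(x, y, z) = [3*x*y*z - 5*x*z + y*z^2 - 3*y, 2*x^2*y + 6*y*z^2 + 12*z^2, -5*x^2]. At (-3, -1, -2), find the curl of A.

(24, -2, -7)

(∇×A)₁ = ∂A₃/∂y − ∂A₂/∂z = -12*y*z - 24*z
(∇×A)₂ = ∂A₁/∂z − ∂A₃/∂x = 3*x*y + 5*x + 2*y*z
(∇×A)₃ = ∂A₂/∂x − ∂A₁/∂y = 4*x*y - 3*x*z - z^2 + 3
∇×A = (-12*y*z - 24*z, 3*x*y + 5*x + 2*y*z, 4*x*y - 3*x*z - z^2 + 3)
At (-3, -1, -2): (24, -2, -7).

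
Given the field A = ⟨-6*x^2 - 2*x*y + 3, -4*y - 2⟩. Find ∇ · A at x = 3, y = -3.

∂A₁/∂x = -12*x - 2*y
∂A₂/∂y = -4
∇·A = -12*x - 2*y - 4
At (3, -3): -34.

-34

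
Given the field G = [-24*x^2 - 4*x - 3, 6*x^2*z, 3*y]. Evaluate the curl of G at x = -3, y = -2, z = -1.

(-51, 0, 36)

(∇×G)₁ = ∂G₃/∂y − ∂G₂/∂z = -6*x^2 + 3
(∇×G)₂ = ∂G₁/∂z − ∂G₃/∂x = 0
(∇×G)₃ = ∂G₂/∂x − ∂G₁/∂y = 12*x*z
∇×G = (-6*x^2 + 3, 0, 12*x*z)
At (-3, -2, -1): (-51, 0, 36).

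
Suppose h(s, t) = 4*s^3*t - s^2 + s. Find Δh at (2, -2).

∂²h/∂s² = 2*(12*s*t - 1)
∂²h/∂t² = 0
∇²h = 24*s*t - 2
At (2, -2): -98.

-98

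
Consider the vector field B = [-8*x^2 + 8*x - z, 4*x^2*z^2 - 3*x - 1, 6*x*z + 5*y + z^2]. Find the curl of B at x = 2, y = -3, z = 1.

(∇×B)₁ = ∂B₃/∂y − ∂B₂/∂z = -8*x^2*z + 5
(∇×B)₂ = ∂B₁/∂z − ∂B₃/∂x = -6*z - 1
(∇×B)₃ = ∂B₂/∂x − ∂B₁/∂y = 8*x*z^2 - 3
∇×B = (-8*x^2*z + 5, -6*z - 1, 8*x*z^2 - 3)
At (2, -3, 1): (-27, -7, 13).

(-27, -7, 13)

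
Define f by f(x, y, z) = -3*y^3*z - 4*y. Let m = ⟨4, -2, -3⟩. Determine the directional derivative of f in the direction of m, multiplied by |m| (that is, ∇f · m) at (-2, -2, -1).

∂f/∂x = 0
∂f/∂y = -9*y^2*z - 4
∂f/∂z = -3*y^3
∇f at (-2, -2, -1) = (0, 32, 24)
∇f · m = (0)(4) + (32)(-2) + (24)(-3) = -136

-136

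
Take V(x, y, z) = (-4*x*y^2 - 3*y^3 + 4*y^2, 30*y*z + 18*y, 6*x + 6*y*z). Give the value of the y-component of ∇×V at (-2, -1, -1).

-6

(∇×V)_2 = ∂V₁/∂z − ∂V₃/∂x
= 0 − (6)
= -6
At (-2, -1, -1): -6.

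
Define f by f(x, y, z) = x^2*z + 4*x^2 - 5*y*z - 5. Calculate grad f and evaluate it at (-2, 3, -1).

∂f/∂x = 2*x*z + 8*x
∂f/∂y = -5*z
∂f/∂z = x^2 - 5*y
∇f = (2*x*z + 8*x, -5*z, x^2 - 5*y)
At (-2, 3, -1): (-12, 5, -11).

(-12, 5, -11)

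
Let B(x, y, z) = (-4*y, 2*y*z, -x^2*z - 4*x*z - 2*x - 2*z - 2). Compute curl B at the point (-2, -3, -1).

(∇×B)₁ = ∂B₃/∂y − ∂B₂/∂z = -2*y
(∇×B)₂ = ∂B₁/∂z − ∂B₃/∂x = 2*x*z + 4*z + 2
(∇×B)₃ = ∂B₂/∂x − ∂B₁/∂y = 4
∇×B = (-2*y, 2*x*z + 4*z + 2, 4)
At (-2, -3, -1): (6, 2, 4).

(6, 2, 4)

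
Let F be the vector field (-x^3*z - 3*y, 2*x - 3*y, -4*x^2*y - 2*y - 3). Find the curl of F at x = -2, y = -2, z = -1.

(-18, 40, 5)

(∇×F)₁ = ∂F₃/∂y − ∂F₂/∂z = -4*x^2 - 2
(∇×F)₂ = ∂F₁/∂z − ∂F₃/∂x = -x^3 + 8*x*y
(∇×F)₃ = ∂F₂/∂x − ∂F₁/∂y = 5
∇×F = (-4*x^2 - 2, -x^3 + 8*x*y, 5)
At (-2, -2, -1): (-18, 40, 5).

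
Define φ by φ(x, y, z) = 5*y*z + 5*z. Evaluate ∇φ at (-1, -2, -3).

∂φ/∂x = 0
∂φ/∂y = 5*z
∂φ/∂z = 5*y + 5
∇φ = (0, 5*z, 5*y + 5)
At (-1, -2, -3): (0, -15, -5).

(0, -15, -5)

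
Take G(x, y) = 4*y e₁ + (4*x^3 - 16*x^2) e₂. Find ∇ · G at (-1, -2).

∂G₁/∂x = 0
∂G₂/∂y = 0
∇·G = 0
At (-1, -2): 0.

0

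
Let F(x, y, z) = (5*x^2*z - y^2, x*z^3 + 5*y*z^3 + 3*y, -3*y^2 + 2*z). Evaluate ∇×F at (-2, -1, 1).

(27, 20, -1)

(∇×F)₁ = ∂F₃/∂y − ∂F₂/∂z = -3*x*z^2 - 15*y*z^2 - 6*y
(∇×F)₂ = ∂F₁/∂z − ∂F₃/∂x = 5*x^2
(∇×F)₃ = ∂F₂/∂x − ∂F₁/∂y = 2*y + z^3
∇×F = (-3*x*z^2 - 15*y*z^2 - 6*y, 5*x^2, 2*y + z^3)
At (-2, -1, 1): (27, 20, -1).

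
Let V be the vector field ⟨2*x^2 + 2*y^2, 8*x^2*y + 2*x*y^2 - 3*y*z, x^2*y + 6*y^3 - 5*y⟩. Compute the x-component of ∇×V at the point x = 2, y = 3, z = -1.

(∇×V)_1 = ∂V₃/∂y − ∂V₂/∂z
= x^2 + 18*y^2 - 5 − (-3*y)
= x^2 + 18*y^2 + 3*y - 5
At (2, 3, -1): 170.

170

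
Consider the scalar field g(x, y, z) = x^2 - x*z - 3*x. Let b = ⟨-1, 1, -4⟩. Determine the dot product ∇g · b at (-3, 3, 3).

∂g/∂x = 2*x - z - 3
∂g/∂y = 0
∂g/∂z = -x
∇g at (-3, 3, 3) = (-12, 0, 3)
∇g · b = (-12)(-1) + (0)(1) + (3)(-4) = 0

0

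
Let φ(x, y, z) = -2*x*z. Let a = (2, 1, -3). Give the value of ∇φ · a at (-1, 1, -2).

∂φ/∂x = -2*z
∂φ/∂y = 0
∂φ/∂z = -2*x
∇φ at (-1, 1, -2) = (4, 0, 2)
∇φ · a = (4)(2) + (0)(1) + (2)(-3) = 2

2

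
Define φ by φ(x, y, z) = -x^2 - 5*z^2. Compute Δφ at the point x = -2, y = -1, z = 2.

-12

∂²φ/∂x² = -2
∂²φ/∂y² = 0
∂²φ/∂z² = -10
∇²φ = -12
At (-2, -1, 2): -12.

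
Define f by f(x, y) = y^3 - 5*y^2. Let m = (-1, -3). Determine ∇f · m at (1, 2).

∂f/∂x = 0
∂f/∂y = 3*y^2 - 10*y
∇f at (1, 2) = (0, -8)
∇f · m = (0)(-1) + (-8)(-3) = 24

24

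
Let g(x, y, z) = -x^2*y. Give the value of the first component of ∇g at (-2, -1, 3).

-4

(∇g)_1 = ∂g/∂x = -2*x*y
At (-2, -1, 3): -4.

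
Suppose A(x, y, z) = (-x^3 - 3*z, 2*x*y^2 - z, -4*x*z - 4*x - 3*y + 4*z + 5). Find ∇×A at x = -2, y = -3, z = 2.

(∇×A)₁ = ∂A₃/∂y − ∂A₂/∂z = -2
(∇×A)₂ = ∂A₁/∂z − ∂A₃/∂x = 4*z + 1
(∇×A)₃ = ∂A₂/∂x − ∂A₁/∂y = 2*y^2
∇×A = (-2, 4*z + 1, 2*y^2)
At (-2, -3, 2): (-2, 9, 18).

(-2, 9, 18)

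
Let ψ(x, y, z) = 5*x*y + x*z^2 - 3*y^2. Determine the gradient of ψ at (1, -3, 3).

(-6, 23, 6)

∂ψ/∂x = 5*y + z^2
∂ψ/∂y = 5*x - 6*y
∂ψ/∂z = 2*x*z
∇ψ = (5*y + z^2, 5*x - 6*y, 2*x*z)
At (1, -3, 3): (-6, 23, 6).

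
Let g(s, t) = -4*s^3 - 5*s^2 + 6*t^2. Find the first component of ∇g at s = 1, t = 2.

-22

(∇g)_1 = ∂g/∂s = -12*s^2 - 10*s
At (1, 2): -22.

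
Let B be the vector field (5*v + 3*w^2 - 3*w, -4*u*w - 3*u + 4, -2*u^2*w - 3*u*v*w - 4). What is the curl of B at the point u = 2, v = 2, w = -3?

(26, -63, 4)

(∇×B)₁ = ∂B₃/∂v − ∂B₂/∂w = -3*u*w + 4*u
(∇×B)₂ = ∂B₁/∂w − ∂B₃/∂u = 4*u*w + 3*v*w + 6*w - 3
(∇×B)₃ = ∂B₂/∂u − ∂B₁/∂v = -4*w - 8
∇×B = (-3*u*w + 4*u, 4*u*w + 3*v*w + 6*w - 3, -4*w - 8)
At (2, 2, -3): (26, -63, 4).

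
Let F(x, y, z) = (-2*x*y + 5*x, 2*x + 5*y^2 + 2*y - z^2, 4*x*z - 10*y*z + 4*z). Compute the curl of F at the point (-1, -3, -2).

(16, 8, 0)

(∇×F)₁ = ∂F₃/∂y − ∂F₂/∂z = -8*z
(∇×F)₂ = ∂F₁/∂z − ∂F₃/∂x = -4*z
(∇×F)₃ = ∂F₂/∂x − ∂F₁/∂y = 2*x + 2
∇×F = (-8*z, -4*z, 2*x + 2)
At (-1, -3, -2): (16, 8, 0).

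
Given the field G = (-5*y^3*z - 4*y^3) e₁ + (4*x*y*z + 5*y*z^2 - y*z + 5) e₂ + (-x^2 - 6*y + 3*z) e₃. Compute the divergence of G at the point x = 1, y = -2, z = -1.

5

∂G₁/∂x = 0
∂G₂/∂y = 4*x*z + 5*z^2 - z
∂G₃/∂z = 3
∇·G = 4*x*z + 5*z^2 - z + 3
At (1, -2, -1): 5.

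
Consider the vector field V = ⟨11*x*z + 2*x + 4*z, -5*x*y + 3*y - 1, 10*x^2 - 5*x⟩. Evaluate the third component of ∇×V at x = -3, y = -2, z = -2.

10

(∇×V)_3 = ∂V₂/∂x − ∂V₁/∂y
= -5*y − (0)
= -5*y
At (-3, -2, -2): 10.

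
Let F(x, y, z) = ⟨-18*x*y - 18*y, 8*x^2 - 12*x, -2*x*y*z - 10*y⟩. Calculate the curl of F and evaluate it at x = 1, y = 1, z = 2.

(-14, 4, 40)

(∇×F)₁ = ∂F₃/∂y − ∂F₂/∂z = -2*x*z - 10
(∇×F)₂ = ∂F₁/∂z − ∂F₃/∂x = 2*y*z
(∇×F)₃ = ∂F₂/∂x − ∂F₁/∂y = 34*x + 6
∇×F = (-2*x*z - 10, 2*y*z, 34*x + 6)
At (1, 1, 2): (-14, 4, 40).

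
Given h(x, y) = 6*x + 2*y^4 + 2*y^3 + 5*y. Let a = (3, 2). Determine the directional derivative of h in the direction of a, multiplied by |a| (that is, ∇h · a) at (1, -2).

∂h/∂x = 6
∂h/∂y = 8*y^3 + 6*y^2 + 5
∇h at (1, -2) = (6, -35)
∇h · a = (6)(3) + (-35)(2) = -52

-52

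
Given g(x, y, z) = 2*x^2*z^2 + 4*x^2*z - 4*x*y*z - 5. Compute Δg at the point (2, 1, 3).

76

∂²g/∂x² = 4*z*(z + 2)
∂²g/∂y² = 0
∂²g/∂z² = 4*x^2
∇²g = 4*x^2 + 4*z^2 + 8*z
At (2, 1, 3): 76.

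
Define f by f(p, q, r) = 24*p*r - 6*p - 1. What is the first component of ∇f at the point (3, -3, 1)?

(∇f)_1 = ∂f/∂p = 24*r - 6
At (3, -3, 1): 18.

18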